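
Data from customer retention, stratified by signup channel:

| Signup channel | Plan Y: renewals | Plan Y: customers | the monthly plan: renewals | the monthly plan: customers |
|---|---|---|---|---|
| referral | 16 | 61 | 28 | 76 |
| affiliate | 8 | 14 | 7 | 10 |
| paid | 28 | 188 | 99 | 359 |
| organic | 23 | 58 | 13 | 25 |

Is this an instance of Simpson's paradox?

No

Referral: Plan Y 16/61 = 26.2%, the monthly plan 28/76 = 36.8% → the monthly plan
Affiliate: Plan Y 8/14 = 57.1%, the monthly plan 7/10 = 70.0% → the monthly plan
Paid: Plan Y 28/188 = 14.9%, the monthly plan 99/359 = 27.6% → the monthly plan
Organic: Plan Y 23/58 = 39.7%, the monthly plan 13/25 = 52.0% → the monthly plan
Overall: Plan Y 75/321 = 23.4%, the monthly plan 147/470 = 31.3% → the monthly plan
The monthly plan wins overall and in every signup group — no reversal.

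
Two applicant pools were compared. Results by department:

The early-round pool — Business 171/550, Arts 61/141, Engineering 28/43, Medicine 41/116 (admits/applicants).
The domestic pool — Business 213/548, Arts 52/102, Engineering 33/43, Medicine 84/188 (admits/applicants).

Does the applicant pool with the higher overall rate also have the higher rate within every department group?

Business: the early-round pool 171/550 = 31.1%, the domestic pool 213/548 = 38.9% → the domestic pool
Arts: the early-round pool 61/141 = 43.3%, the domestic pool 52/102 = 51.0% → the domestic pool
Engineering: the early-round pool 28/43 = 65.1%, the domestic pool 33/43 = 76.7% → the domestic pool
Medicine: the early-round pool 41/116 = 35.3%, the domestic pool 84/188 = 44.7% → the domestic pool
Overall: the early-round pool 301/850 = 35.4%, the domestic pool 382/881 = 43.4% → the domestic pool
The domestic pool wins overall and in every department group — no reversal.

Yes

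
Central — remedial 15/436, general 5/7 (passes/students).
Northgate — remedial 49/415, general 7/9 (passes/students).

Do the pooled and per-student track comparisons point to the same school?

Remedial: Central 15/436 = 3.4%, Northgate 49/415 = 11.8% → Northgate
General: Central 5/7 = 71.4%, Northgate 7/9 = 77.8% → Northgate
Overall: Central 20/443 = 4.5%, Northgate 56/424 = 13.2% → Northgate
Northgate wins overall and in every student group — no reversal.

Yes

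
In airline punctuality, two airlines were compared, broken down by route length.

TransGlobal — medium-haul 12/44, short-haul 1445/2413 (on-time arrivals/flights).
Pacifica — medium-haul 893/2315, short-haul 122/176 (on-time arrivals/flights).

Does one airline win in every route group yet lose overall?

Yes

Medium-haul: TransGlobal 12/44 = 27.3%, Pacifica 893/2315 = 38.6% → Pacifica
Short-haul: TransGlobal 1445/2413 = 59.9%, Pacifica 122/176 = 69.3% → Pacifica
Overall: TransGlobal 1457/2457 = 59.3%, Pacifica 1015/2491 = 40.7% → TransGlobal
Pacifica wins each route group but TransGlobal wins overall — the comparison reverses. Pacifica's flights skew toward medium-haul, which has a lower base rate.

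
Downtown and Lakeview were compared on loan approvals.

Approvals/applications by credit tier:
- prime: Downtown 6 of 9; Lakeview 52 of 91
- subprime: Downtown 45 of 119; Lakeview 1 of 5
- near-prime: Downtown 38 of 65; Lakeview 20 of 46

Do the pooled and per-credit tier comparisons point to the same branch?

Prime: Downtown 6/9 = 66.7%, Lakeview 52/91 = 57.1% → Downtown
Subprime: Downtown 45/119 = 37.8%, Lakeview 1/5 = 20.0% → Downtown
Near-prime: Downtown 38/65 = 58.5%, Lakeview 20/46 = 43.5% → Downtown
Overall: Downtown 89/193 = 46.1%, Lakeview 73/142 = 51.4% → Lakeview
Downtown wins each credit group but Lakeview wins overall — the comparison reverses. Downtown's applications skew toward subprime, which has a lower base rate.

No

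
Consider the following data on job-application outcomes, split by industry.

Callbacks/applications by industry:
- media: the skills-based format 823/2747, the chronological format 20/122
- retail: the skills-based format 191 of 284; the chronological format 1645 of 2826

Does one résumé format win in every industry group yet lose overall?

Yes

Media: the skills-based format 823/2747 = 30.0%, the chronological format 20/122 = 16.4% → the skills-based format
Retail: the skills-based format 191/284 = 67.3%, the chronological format 1645/2826 = 58.2% → the skills-based format
Overall: the skills-based format 1014/3031 = 33.5%, the chronological format 1665/2948 = 56.5% → the chronological format
The skills-based format wins each industry group but the chronological format wins overall — the comparison reverses. The skills-based format's applications skew toward media, which has a lower base rate.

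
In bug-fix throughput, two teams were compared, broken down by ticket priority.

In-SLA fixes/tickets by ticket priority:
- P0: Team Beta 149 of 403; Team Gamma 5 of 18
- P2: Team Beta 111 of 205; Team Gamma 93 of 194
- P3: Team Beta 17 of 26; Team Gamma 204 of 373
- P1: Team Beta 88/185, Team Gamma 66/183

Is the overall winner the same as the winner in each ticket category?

P0: Team Beta 149/403 = 37.0%, Team Gamma 5/18 = 27.8% → Team Beta
P2: Team Beta 111/205 = 54.1%, Team Gamma 93/194 = 47.9% → Team Beta
P3: Team Beta 17/26 = 65.4%, Team Gamma 204/373 = 54.7% → Team Beta
P1: Team Beta 88/185 = 47.6%, Team Gamma 66/183 = 36.1% → Team Beta
Overall: Team Beta 365/819 = 44.6%, Team Gamma 368/768 = 47.9% → Team Gamma
Team Beta wins each ticket group but Team Gamma wins overall — the comparison reverses. Team Beta's tickets skew toward P0, which has a lower base rate.

No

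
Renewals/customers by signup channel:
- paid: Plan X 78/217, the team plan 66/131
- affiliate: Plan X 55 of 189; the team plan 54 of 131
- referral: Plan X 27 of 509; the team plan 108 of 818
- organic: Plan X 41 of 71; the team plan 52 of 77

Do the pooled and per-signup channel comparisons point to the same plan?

Paid: Plan X 78/217 = 35.9%, the team plan 66/131 = 50.4% → the team plan
Affiliate: Plan X 55/189 = 29.1%, the team plan 54/131 = 41.2% → the team plan
Referral: Plan X 27/509 = 5.3%, the team plan 108/818 = 13.2% → the team plan
Organic: Plan X 41/71 = 57.7%, the team plan 52/77 = 67.5% → the team plan
Overall: Plan X 201/986 = 20.4%, the team plan 280/1157 = 24.2% → the team plan
The team plan wins overall and in every signup group — no reversal.

Yes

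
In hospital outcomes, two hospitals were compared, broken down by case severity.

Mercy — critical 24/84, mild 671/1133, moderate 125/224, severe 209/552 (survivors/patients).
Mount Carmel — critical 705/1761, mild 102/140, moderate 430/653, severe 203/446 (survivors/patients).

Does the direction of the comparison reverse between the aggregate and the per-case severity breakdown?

Critical: Mercy 24/84 = 28.6%, Mount Carmel 705/1761 = 40.0% → Mount Carmel
Mild: Mercy 671/1133 = 59.2%, Mount Carmel 102/140 = 72.9% → Mount Carmel
Moderate: Mercy 125/224 = 55.8%, Mount Carmel 430/653 = 65.8% → Mount Carmel
Severe: Mercy 209/552 = 37.9%, Mount Carmel 203/446 = 45.5% → Mount Carmel
Overall: Mercy 1029/1993 = 51.6%, Mount Carmel 1440/3000 = 48.0% → Mercy
Mount Carmel wins each case group but Mercy wins overall — the comparison reverses. Mount Carmel's patients skew toward critical, which has a lower base rate.

Yes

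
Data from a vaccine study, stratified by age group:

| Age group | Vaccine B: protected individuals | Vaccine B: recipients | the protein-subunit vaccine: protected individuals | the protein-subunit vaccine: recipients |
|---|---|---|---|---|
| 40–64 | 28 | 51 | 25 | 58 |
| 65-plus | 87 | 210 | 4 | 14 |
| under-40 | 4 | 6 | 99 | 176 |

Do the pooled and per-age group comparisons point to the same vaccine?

No

40–64: Vaccine B 28/51 = 54.9%, the protein-subunit vaccine 25/58 = 43.1% → Vaccine B
65-plus: Vaccine B 87/210 = 41.4%, the protein-subunit vaccine 4/14 = 28.6% → Vaccine B
Under-40: Vaccine B 4/6 = 66.7%, the protein-subunit vaccine 99/176 = 56.2% → Vaccine B
Overall: Vaccine B 119/267 = 44.6%, the protein-subunit vaccine 128/248 = 51.6% → the protein-subunit vaccine
Vaccine B wins each age group but the protein-subunit vaccine wins overall — the comparison reverses. Vaccine B's recipients skew toward 65-plus, which has a lower base rate.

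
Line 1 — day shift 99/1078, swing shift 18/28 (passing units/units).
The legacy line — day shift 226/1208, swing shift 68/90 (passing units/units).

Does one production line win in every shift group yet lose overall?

No

Day shift: Line 1 99/1078 = 9.2%, the legacy line 226/1208 = 18.7% → the legacy line
Swing shift: Line 1 18/28 = 64.3%, the legacy line 68/90 = 75.6% → the legacy line
Overall: Line 1 117/1106 = 10.6%, the legacy line 294/1298 = 22.7% → the legacy line
The legacy line wins overall and in every shift group — no reversal.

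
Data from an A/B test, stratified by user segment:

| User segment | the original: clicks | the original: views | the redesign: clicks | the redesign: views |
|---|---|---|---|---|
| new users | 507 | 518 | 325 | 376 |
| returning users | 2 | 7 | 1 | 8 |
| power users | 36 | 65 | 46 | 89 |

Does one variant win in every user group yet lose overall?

New users: the original 507/518 = 97.9%, the redesign 325/376 = 86.4% → the original
Returning users: the original 2/7 = 28.6%, the redesign 1/8 = 12.5% → the original
Power users: the original 36/65 = 55.4%, the redesign 46/89 = 51.7% → the original
Overall: the original 545/590 = 92.4%, the redesign 372/473 = 78.6% → the original
The original wins overall and in every user group — no reversal.

No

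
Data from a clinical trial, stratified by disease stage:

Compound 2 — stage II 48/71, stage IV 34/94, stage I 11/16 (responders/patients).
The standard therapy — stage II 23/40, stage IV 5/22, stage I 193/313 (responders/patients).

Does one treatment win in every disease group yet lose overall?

Stage II: Compound 2 48/71 = 67.6%, the standard therapy 23/40 = 57.5% → Compound 2
Stage IV: Compound 2 34/94 = 36.2%, the standard therapy 5/22 = 22.7% → Compound 2
Stage I: Compound 2 11/16 = 68.8%, the standard therapy 193/313 = 61.7% → Compound 2
Overall: Compound 2 93/181 = 51.4%, the standard therapy 221/375 = 58.9% → the standard therapy
Compound 2 wins each disease group but the standard therapy wins overall — the comparison reverses. Compound 2's patients skew toward stage IV, which has a lower base rate.

Yes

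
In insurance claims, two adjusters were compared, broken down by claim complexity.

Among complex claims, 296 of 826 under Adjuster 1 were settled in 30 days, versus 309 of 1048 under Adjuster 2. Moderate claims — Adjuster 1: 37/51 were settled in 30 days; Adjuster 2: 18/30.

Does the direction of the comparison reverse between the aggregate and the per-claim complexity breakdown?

No

Complex: Adjuster 1 296/826 = 35.8%, Adjuster 2 309/1048 = 29.5% → Adjuster 1
Moderate: Adjuster 1 37/51 = 72.5%, Adjuster 2 18/30 = 60.0% → Adjuster 1
Overall: Adjuster 1 333/877 = 38.0%, Adjuster 2 327/1078 = 30.3% → Adjuster 1
Adjuster 1 wins overall and in every claim group — no reversal.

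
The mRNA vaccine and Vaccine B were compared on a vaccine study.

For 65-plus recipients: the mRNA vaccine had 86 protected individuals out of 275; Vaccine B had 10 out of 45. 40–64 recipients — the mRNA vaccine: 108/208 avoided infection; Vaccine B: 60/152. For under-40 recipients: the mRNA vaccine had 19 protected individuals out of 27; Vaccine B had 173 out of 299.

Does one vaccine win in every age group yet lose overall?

Yes

65-plus: the mRNA vaccine 86/275 = 31.3%, Vaccine B 10/45 = 22.2% → the mRNA vaccine
40–64: the mRNA vaccine 108/208 = 51.9%, Vaccine B 60/152 = 39.5% → the mRNA vaccine
Under-40: the mRNA vaccine 19/27 = 70.4%, Vaccine B 173/299 = 57.9% → the mRNA vaccine
Overall: the mRNA vaccine 213/510 = 41.8%, Vaccine B 243/496 = 49.0% → Vaccine B
The mRNA vaccine wins each age group but Vaccine B wins overall — the comparison reverses. The mRNA vaccine's recipients skew toward 65-plus, which has a lower base rate.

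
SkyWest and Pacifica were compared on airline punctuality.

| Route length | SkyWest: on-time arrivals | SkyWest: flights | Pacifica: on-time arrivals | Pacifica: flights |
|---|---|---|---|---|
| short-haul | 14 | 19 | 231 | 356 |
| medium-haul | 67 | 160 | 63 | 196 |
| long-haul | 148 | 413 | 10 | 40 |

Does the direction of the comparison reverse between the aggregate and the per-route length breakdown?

Short-haul: SkyWest 14/19 = 73.7%, Pacifica 231/356 = 64.9% → SkyWest
Medium-haul: SkyWest 67/160 = 41.9%, Pacifica 63/196 = 32.1% → SkyWest
Long-haul: SkyWest 148/413 = 35.8%, Pacifica 10/40 = 25.0% → SkyWest
Overall: SkyWest 229/592 = 38.7%, Pacifica 304/592 = 51.4% → Pacifica
SkyWest wins each route group but Pacifica wins overall — the comparison reverses. SkyWest's flights skew toward long-haul, which has a lower base rate.

Yes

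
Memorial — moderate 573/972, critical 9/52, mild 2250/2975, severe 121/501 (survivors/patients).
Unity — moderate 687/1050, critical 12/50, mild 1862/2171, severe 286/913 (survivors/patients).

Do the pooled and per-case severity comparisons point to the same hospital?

Yes

Moderate: Memorial 573/972 = 59.0%, Unity 687/1050 = 65.4% → Unity
Critical: Memorial 9/52 = 17.3%, Unity 12/50 = 24.0% → Unity
Mild: Memorial 2250/2975 = 75.6%, Unity 1862/2171 = 85.8% → Unity
Severe: Memorial 121/501 = 24.2%, Unity 286/913 = 31.3% → Unity
Overall: Memorial 2953/4500 = 65.6%, Unity 2847/4184 = 68.0% → Unity
Unity wins overall and in every case group — no reversal.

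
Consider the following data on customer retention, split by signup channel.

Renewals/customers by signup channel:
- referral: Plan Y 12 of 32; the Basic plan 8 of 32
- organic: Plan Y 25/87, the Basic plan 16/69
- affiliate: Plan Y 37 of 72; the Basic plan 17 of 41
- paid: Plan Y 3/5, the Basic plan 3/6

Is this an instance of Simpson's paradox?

Referral: Plan Y 12/32 = 37.5%, the Basic plan 8/32 = 25.0% → Plan Y
Organic: Plan Y 25/87 = 28.7%, the Basic plan 16/69 = 23.2% → Plan Y
Affiliate: Plan Y 37/72 = 51.4%, the Basic plan 17/41 = 41.5% → Plan Y
Paid: Plan Y 3/5 = 60.0%, the Basic plan 3/6 = 50.0% → Plan Y
Overall: Plan Y 77/196 = 39.3%, the Basic plan 44/148 = 29.7% → Plan Y
Plan Y wins overall and in every signup group — no reversal.

No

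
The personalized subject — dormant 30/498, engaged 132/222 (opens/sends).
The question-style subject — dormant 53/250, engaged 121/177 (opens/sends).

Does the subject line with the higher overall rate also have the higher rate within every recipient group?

Yes

Dormant: the personalized subject 30/498 = 6.0%, the question-style subject 53/250 = 21.2% → the question-style subject
Engaged: the personalized subject 132/222 = 59.5%, the question-style subject 121/177 = 68.4% → the question-style subject
Overall: the personalized subject 162/720 = 22.5%, the question-style subject 174/427 = 40.7% → the question-style subject
The question-style subject wins overall and in every recipient group — no reversal.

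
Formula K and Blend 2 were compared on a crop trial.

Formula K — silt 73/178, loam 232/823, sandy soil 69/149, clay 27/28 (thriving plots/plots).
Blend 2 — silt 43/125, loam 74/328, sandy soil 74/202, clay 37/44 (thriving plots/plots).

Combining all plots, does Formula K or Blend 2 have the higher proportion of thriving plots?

Silt: Formula K 73/178 = 41.0%, Blend 2 43/125 = 34.4% → Formula K
Loam: Formula K 232/823 = 28.2%, Blend 2 74/328 = 22.6% → Formula K
Sandy soil: Formula K 69/149 = 46.3%, Blend 2 74/202 = 36.6% → Formula K
Clay: Formula K 27/28 = 96.4%, Blend 2 37/44 = 84.1% → Formula K
Overall: Formula K 401/1178 = 34.0%, Blend 2 228/699 = 32.6% → Formula K

Formula K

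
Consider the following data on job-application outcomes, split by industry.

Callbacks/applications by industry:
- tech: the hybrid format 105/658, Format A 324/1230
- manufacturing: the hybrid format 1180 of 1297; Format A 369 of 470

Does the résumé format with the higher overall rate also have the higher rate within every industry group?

No

Tech: the hybrid format 105/658 = 16.0%, Format A 324/1230 = 26.3% → Format A
Manufacturing: the hybrid format 1180/1297 = 91.0%, Format A 369/470 = 78.5% → the hybrid format
Overall: the hybrid format 1285/1955 = 65.7%, Format A 693/1700 = 40.8% → the hybrid format
Neither sweeps: the hybrid format wins 1 of 2 groups, Format A wins 1. The hybrid format wins overall but not every group — no Simpson reversal.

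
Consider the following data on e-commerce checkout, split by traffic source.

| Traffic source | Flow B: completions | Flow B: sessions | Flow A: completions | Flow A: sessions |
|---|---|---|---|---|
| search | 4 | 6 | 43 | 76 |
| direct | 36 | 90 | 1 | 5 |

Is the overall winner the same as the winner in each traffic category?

Search: Flow B 4/6 = 66.7%, Flow A 43/76 = 56.6% → Flow B
Direct: Flow B 36/90 = 40.0%, Flow A 1/5 = 20.0% → Flow B
Overall: Flow B 40/96 = 41.7%, Flow A 44/81 = 54.3% → Flow A
Flow B wins each traffic group but Flow A wins overall — the comparison reverses. Flow B's sessions skew toward direct, which has a lower base rate.

No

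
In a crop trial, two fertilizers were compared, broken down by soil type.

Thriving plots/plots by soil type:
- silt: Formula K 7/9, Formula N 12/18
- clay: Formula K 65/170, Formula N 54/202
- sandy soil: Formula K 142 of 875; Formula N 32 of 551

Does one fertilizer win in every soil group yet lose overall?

Silt: Formula K 7/9 = 77.8%, Formula N 12/18 = 66.7% → Formula K
Clay: Formula K 65/170 = 38.2%, Formula N 54/202 = 26.7% → Formula K
Sandy soil: Formula K 142/875 = 16.2%, Formula N 32/551 = 5.8% → Formula K
Overall: Formula K 214/1054 = 20.3%, Formula N 98/771 = 12.7% → Formula K
Formula K wins overall and in every soil group — no reversal.

No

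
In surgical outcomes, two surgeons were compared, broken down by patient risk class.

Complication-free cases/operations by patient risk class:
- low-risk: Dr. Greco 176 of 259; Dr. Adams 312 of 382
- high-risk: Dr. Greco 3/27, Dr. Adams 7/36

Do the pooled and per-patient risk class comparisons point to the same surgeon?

Yes

Low-risk: Dr. Greco 176/259 = 68.0%, Dr. Adams 312/382 = 81.7% → Dr. Adams
High-risk: Dr. Greco 3/27 = 11.1%, Dr. Adams 7/36 = 19.4% → Dr. Adams
Overall: Dr. Greco 179/286 = 62.6%, Dr. Adams 319/418 = 76.3% → Dr. Adams
Dr. Adams wins overall and in every patient risk group — no reversal.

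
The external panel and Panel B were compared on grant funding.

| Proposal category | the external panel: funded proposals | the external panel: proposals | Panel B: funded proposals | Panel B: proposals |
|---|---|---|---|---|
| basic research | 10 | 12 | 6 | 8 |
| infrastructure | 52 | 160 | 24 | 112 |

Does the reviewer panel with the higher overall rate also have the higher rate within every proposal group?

Yes

Basic research: the external panel 10/12 = 83.3%, Panel B 6/8 = 75.0% → the external panel
Infrastructure: the external panel 52/160 = 32.5%, Panel B 24/112 = 21.4% → the external panel
Overall: the external panel 62/172 = 36.0%, Panel B 30/120 = 25.0% → the external panel
The external panel wins overall and in every proposal group — no reversal.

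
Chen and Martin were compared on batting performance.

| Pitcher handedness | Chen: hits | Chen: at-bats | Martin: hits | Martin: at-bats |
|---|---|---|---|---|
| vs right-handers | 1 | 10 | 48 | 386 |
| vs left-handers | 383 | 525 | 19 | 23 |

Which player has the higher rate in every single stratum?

Martin

Vs right-handers: Chen 1/10 = 10.0%, Martin 48/386 = 12.4% → Martin
Vs left-handers: Chen 383/525 = 73.0%, Martin 19/23 = 82.6% → Martin
Martin has the higher rate in both groups.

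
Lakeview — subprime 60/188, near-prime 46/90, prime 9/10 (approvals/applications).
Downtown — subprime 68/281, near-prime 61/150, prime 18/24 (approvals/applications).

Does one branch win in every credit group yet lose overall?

Subprime: Lakeview 60/188 = 31.9%, Downtown 68/281 = 24.2% → Lakeview
Near-prime: Lakeview 46/90 = 51.1%, Downtown 61/150 = 40.7% → Lakeview
Prime: Lakeview 9/10 = 90.0%, Downtown 18/24 = 75.0% → Lakeview
Overall: Lakeview 115/288 = 39.9%, Downtown 147/455 = 32.3% → Lakeview
Lakeview wins overall and in every credit group — no reversal.

No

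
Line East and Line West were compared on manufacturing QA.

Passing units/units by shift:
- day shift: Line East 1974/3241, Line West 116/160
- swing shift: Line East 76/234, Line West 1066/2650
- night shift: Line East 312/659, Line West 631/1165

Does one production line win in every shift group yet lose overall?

Day shift: Line East 1974/3241 = 60.9%, Line West 116/160 = 72.5% → Line West
Swing shift: Line East 76/234 = 32.5%, Line West 1066/2650 = 40.2% → Line West
Night shift: Line East 312/659 = 47.3%, Line West 631/1165 = 54.2% → Line West
Overall: Line East 2362/4134 = 57.1%, Line West 1813/3975 = 45.6% → Line East
Line West wins each shift group but Line East wins overall — the comparison reverses. Line West's units skew toward swing shift, which has a lower base rate.

Yes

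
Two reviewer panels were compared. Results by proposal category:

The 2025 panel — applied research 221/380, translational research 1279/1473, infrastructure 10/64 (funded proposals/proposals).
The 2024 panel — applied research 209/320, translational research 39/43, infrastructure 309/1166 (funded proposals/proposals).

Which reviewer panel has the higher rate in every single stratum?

the 2024 panel

Applied research: the 2025 panel 221/380 = 58.2%, the 2024 panel 209/320 = 65.3% → the 2024 panel
Translational research: the 2025 panel 1279/1473 = 86.8%, the 2024 panel 39/43 = 90.7% → the 2024 panel
Infrastructure: the 2025 panel 10/64 = 15.6%, the 2024 panel 309/1166 = 26.5% → the 2024 panel
The 2024 panel has the higher rate in all 3 groups.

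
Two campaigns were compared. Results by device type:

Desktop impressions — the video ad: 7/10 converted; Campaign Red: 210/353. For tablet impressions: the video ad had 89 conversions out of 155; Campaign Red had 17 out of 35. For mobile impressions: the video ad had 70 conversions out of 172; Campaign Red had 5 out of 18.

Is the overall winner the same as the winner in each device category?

No

Desktop: the video ad 7/10 = 70.0%, Campaign Red 210/353 = 59.5% → the video ad
Tablet: the video ad 89/155 = 57.4%, Campaign Red 17/35 = 48.6% → the video ad
Mobile: the video ad 70/172 = 40.7%, Campaign Red 5/18 = 27.8% → the video ad
Overall: the video ad 166/337 = 49.3%, Campaign Red 232/406 = 57.1% → Campaign Red
The video ad wins each device group but Campaign Red wins overall — the comparison reverses. The video ad's impressions skew toward mobile, which has a lower base rate.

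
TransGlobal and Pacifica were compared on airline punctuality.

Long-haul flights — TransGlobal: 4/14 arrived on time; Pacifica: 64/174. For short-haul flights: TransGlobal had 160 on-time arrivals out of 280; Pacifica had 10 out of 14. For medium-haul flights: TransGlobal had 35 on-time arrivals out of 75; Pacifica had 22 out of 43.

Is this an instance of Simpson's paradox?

Yes

Long-haul: TransGlobal 4/14 = 28.6%, Pacifica 64/174 = 36.8% → Pacifica
Short-haul: TransGlobal 160/280 = 57.1%, Pacifica 10/14 = 71.4% → Pacifica
Medium-haul: TransGlobal 35/75 = 46.7%, Pacifica 22/43 = 51.2% → Pacifica
Overall: TransGlobal 199/369 = 53.9%, Pacifica 96/231 = 41.6% → TransGlobal
Pacifica wins each route group but TransGlobal wins overall — the comparison reverses. Pacifica's flights skew toward long-haul, which has a lower base rate.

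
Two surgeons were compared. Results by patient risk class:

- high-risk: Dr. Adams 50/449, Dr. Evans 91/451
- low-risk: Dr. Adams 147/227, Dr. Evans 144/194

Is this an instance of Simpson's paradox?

No

High-risk: Dr. Adams 50/449 = 11.1%, Dr. Evans 91/451 = 20.2% → Dr. Evans
Low-risk: Dr. Adams 147/227 = 64.8%, Dr. Evans 144/194 = 74.2% → Dr. Evans
Overall: Dr. Adams 197/676 = 29.1%, Dr. Evans 235/645 = 36.4% → Dr. Evans
Dr. Evans wins overall and in every patient risk group — no reversal.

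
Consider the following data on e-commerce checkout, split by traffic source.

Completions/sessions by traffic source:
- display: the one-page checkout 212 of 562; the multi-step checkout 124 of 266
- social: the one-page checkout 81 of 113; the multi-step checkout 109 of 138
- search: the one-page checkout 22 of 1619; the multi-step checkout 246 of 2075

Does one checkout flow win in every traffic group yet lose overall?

Display: the one-page checkout 212/562 = 37.7%, the multi-step checkout 124/266 = 46.6% → the multi-step checkout
Social: the one-page checkout 81/113 = 71.7%, the multi-step checkout 109/138 = 79.0% → the multi-step checkout
Search: the one-page checkout 22/1619 = 1.4%, the multi-step checkout 246/2075 = 11.9% → the multi-step checkout
Overall: the one-page checkout 315/2294 = 13.7%, the multi-step checkout 479/2479 = 19.3% → the multi-step checkout
The multi-step checkout wins overall and in every traffic group — no reversal.

No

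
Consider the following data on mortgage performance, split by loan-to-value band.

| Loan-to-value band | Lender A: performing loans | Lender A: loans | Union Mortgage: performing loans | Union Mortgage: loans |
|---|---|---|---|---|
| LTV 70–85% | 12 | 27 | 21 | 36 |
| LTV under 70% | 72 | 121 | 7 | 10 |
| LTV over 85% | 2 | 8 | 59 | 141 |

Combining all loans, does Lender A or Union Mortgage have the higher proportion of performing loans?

LTV 70–85%: Lender A 12/27 = 44.4%, Union Mortgage 21/36 = 58.3% → Union Mortgage
LTV under 70%: Lender A 72/121 = 59.5%, Union Mortgage 7/10 = 70.0% → Union Mortgage
LTV over 85%: Lender A 2/8 = 25.0%, Union Mortgage 59/141 = 41.8% → Union Mortgage
Overall: Lender A 86/156 = 55.1%, Union Mortgage 87/187 = 46.5% → Lender A
(Union Mortgage wins every loan-to-value group but Lender A wins overall — Union Mortgage's loans skew toward the low-rate LTV over 85% group.)

Lender A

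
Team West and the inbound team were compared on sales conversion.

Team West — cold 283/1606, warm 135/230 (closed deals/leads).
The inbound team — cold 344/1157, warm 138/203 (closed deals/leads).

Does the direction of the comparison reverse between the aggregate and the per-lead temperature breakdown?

Cold: Team West 283/1606 = 17.6%, the inbound team 344/1157 = 29.7% → the inbound team
Warm: Team West 135/230 = 58.7%, the inbound team 138/203 = 68.0% → the inbound team
Overall: Team West 418/1836 = 22.8%, the inbound team 482/1360 = 35.4% → the inbound team
The inbound team wins overall and in every lead group — no reversal.

No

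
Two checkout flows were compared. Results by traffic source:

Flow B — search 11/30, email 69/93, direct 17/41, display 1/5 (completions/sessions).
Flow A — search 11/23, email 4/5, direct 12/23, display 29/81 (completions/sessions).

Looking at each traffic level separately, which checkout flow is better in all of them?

Flow A

Search: Flow B 11/30 = 36.7%, Flow A 11/23 = 47.8% → Flow A
Email: Flow B 69/93 = 74.2%, Flow A 4/5 = 80.0% → Flow A
Direct: Flow B 17/41 = 41.5%, Flow A 12/23 = 52.2% → Flow A
Display: Flow B 1/5 = 20.0%, Flow A 29/81 = 35.8% → Flow A
Flow A has the higher rate in all 4 groups.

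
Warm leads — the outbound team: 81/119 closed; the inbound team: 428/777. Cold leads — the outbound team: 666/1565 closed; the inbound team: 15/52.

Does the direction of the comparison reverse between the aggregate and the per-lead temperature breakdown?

Yes

Warm: the outbound team 81/119 = 68.1%, the inbound team 428/777 = 55.1% → the outbound team
Cold: the outbound team 666/1565 = 42.6%, the inbound team 15/52 = 28.8% → the outbound team
Overall: the outbound team 747/1684 = 44.4%, the inbound team 443/829 = 53.4% → the inbound team
The outbound team wins each lead group but the inbound team wins overall — the comparison reverses. The outbound team's leads skew toward cold, which has a lower base rate.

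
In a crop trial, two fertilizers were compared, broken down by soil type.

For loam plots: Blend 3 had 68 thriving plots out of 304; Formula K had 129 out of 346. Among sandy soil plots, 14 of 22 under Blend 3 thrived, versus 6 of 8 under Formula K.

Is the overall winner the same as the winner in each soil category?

Yes

Loam: Blend 3 68/304 = 22.4%, Formula K 129/346 = 37.3% → Formula K
Sandy soil: Blend 3 14/22 = 63.6%, Formula K 6/8 = 75.0% → Formula K
Overall: Blend 3 82/326 = 25.2%, Formula K 135/354 = 38.1% → Formula K
Formula K wins overall and in every soil group — no reversal.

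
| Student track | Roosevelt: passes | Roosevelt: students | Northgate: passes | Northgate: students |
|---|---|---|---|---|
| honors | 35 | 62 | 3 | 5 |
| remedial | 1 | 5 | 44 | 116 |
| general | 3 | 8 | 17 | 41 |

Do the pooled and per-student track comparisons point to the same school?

Honors: Roosevelt 35/62 = 56.5%, Northgate 3/5 = 60.0% → Northgate
Remedial: Roosevelt 1/5 = 20.0%, Northgate 44/116 = 37.9% → Northgate
General: Roosevelt 3/8 = 37.5%, Northgate 17/41 = 41.5% → Northgate
Overall: Roosevelt 39/75 = 52.0%, Northgate 64/162 = 39.5% → Roosevelt
Northgate wins each student group but Roosevelt wins overall — the comparison reverses. Northgate's students skew toward remedial, which has a lower base rate.

No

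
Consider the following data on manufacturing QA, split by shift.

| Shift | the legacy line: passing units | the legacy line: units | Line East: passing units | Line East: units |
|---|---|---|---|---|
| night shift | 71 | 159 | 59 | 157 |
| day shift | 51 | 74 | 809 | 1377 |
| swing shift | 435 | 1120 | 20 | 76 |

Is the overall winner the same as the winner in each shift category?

Night shift: the legacy line 71/159 = 44.7%, Line East 59/157 = 37.6% → the legacy line
Day shift: the legacy line 51/74 = 68.9%, Line East 809/1377 = 58.8% → the legacy line
Swing shift: the legacy line 435/1120 = 38.8%, Line East 20/76 = 26.3% → the legacy line
Overall: the legacy line 557/1353 = 41.2%, Line East 888/1610 = 55.2% → Line East
The legacy line wins each shift group but Line East wins overall — the comparison reverses. The legacy line's units skew toward swing shift, which has a lower base rate.

No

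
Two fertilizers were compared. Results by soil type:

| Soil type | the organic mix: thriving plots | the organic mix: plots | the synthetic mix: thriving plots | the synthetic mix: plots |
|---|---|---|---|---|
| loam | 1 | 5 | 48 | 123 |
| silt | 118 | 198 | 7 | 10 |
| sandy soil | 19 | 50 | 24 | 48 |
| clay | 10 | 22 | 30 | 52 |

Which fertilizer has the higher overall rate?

the organic mix

Loam: the organic mix 1/5 = 20.0%, the synthetic mix 48/123 = 39.0% → the synthetic mix
Silt: the organic mix 118/198 = 59.6%, the synthetic mix 7/10 = 70.0% → the synthetic mix
Sandy soil: the organic mix 19/50 = 38.0%, the synthetic mix 24/48 = 50.0% → the synthetic mix
Clay: the organic mix 10/22 = 45.5%, the synthetic mix 30/52 = 57.7% → the synthetic mix
Overall: the organic mix 148/275 = 53.8%, the synthetic mix 109/233 = 46.8% → the organic mix
(The synthetic mix wins every soil group but the organic mix wins overall — the synthetic mix's plots skew toward the low-rate loam group.)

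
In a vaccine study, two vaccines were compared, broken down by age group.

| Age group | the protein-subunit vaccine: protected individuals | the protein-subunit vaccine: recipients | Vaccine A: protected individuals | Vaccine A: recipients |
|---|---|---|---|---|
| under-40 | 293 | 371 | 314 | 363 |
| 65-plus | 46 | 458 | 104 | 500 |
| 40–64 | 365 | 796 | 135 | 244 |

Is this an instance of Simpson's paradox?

Under-40: the protein-subunit vaccine 293/371 = 79.0%, Vaccine A 314/363 = 86.5% → Vaccine A
65-plus: the protein-subunit vaccine 46/458 = 10.0%, Vaccine A 104/500 = 20.8% → Vaccine A
40–64: the protein-subunit vaccine 365/796 = 45.9%, Vaccine A 135/244 = 55.3% → Vaccine A
Overall: the protein-subunit vaccine 704/1625 = 43.3%, Vaccine A 553/1107 = 50.0% → Vaccine A
Vaccine A wins overall and in every age group — no reversal.

No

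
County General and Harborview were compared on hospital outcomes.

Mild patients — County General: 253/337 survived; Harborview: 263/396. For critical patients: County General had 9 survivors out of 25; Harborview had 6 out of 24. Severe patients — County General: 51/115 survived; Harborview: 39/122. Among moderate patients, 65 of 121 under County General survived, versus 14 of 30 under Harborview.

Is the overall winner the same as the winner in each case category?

Yes

Mild: County General 253/337 = 75.1%, Harborview 263/396 = 66.4% → County General
Critical: County General 9/25 = 36.0%, Harborview 6/24 = 25.0% → County General
Severe: County General 51/115 = 44.3%, Harborview 39/122 = 32.0% → County General
Moderate: County General 65/121 = 53.7%, Harborview 14/30 = 46.7% → County General
Overall: County General 378/598 = 63.2%, Harborview 322/572 = 56.3% → County General
County General wins overall and in every case group — no reversal.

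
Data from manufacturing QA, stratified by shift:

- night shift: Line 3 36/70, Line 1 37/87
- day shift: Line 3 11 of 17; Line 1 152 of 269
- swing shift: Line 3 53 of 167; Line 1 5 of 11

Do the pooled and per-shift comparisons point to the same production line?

Night shift: Line 3 36/70 = 51.4%, Line 1 37/87 = 42.5% → Line 3
Day shift: Line 3 11/17 = 64.7%, Line 1 152/269 = 56.5% → Line 3
Swing shift: Line 3 53/167 = 31.7%, Line 1 5/11 = 45.5% → Line 1
Overall: Line 3 100/254 = 39.4%, Line 1 194/367 = 52.9% → Line 1
Neither sweeps: Line 3 wins 2 of 3 groups, Line 1 wins 1. Line 1 wins overall but not every group — no Simpson reversal.

No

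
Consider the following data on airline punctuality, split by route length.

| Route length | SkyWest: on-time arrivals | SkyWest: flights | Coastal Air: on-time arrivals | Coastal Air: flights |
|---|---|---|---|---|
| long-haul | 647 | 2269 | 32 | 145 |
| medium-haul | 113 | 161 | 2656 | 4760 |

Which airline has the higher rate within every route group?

SkyWest

Long-haul: SkyWest 647/2269 = 28.5%, Coastal Air 32/145 = 22.1% → SkyWest
Medium-haul: SkyWest 113/161 = 70.2%, Coastal Air 2656/4760 = 55.8% → SkyWest
SkyWest has the higher rate in both groups.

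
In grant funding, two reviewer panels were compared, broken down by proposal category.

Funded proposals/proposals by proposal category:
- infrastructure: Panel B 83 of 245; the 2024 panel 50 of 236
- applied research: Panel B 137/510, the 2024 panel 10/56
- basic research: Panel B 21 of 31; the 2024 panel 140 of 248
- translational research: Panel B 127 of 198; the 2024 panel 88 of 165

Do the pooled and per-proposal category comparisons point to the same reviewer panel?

No

Infrastructure: Panel B 83/245 = 33.9%, the 2024 panel 50/236 = 21.2% → Panel B
Applied research: Panel B 137/510 = 26.9%, the 2024 panel 10/56 = 17.9% → Panel B
Basic research: Panel B 21/31 = 67.7%, the 2024 panel 140/248 = 56.5% → Panel B
Translational research: Panel B 127/198 = 64.1%, the 2024 panel 88/165 = 53.3% → Panel B
Overall: Panel B 368/984 = 37.4%, the 2024 panel 288/705 = 40.9% → the 2024 panel
Panel B wins each proposal group but the 2024 panel wins overall — the comparison reverses. Panel B's proposals skew toward applied research, which has a lower base rate.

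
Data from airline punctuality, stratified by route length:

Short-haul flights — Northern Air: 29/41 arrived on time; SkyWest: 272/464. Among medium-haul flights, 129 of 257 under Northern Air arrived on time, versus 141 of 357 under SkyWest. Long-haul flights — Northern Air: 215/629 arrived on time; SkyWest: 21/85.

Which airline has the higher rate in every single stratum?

Northern Air

Short-haul: Northern Air 29/41 = 70.7%, SkyWest 272/464 = 58.6% → Northern Air
Medium-haul: Northern Air 129/257 = 50.2%, SkyWest 141/357 = 39.5% → Northern Air
Long-haul: Northern Air 215/629 = 34.2%, SkyWest 21/85 = 24.7% → Northern Air
Northern Air has the higher rate in all 3 groups.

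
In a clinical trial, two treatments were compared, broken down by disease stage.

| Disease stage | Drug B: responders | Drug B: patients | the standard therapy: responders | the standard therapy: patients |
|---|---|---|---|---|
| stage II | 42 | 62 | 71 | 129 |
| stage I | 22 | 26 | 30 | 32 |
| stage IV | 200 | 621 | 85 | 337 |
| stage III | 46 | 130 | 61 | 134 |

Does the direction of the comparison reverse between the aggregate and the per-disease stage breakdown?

Stage II: Drug B 42/62 = 67.7%, the standard therapy 71/129 = 55.0% → Drug B
Stage I: Drug B 22/26 = 84.6%, the standard therapy 30/32 = 93.8% → the standard therapy
Stage IV: Drug B 200/621 = 32.2%, the standard therapy 85/337 = 25.2% → Drug B
Stage III: Drug B 46/130 = 35.4%, the standard therapy 61/134 = 45.5% → the standard therapy
Overall: Drug B 310/839 = 36.9%, the standard therapy 247/632 = 39.1% → the standard therapy
Neither sweeps: Drug B wins 2 of 4 groups, the standard therapy wins 2. The standard therapy wins overall but not every group — no Simpson reversal.

No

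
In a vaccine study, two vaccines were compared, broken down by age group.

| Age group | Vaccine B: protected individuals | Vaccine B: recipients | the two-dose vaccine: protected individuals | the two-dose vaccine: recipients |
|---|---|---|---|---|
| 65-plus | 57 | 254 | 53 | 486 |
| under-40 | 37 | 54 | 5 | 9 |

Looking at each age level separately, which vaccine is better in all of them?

Vaccine B

65-plus: Vaccine B 57/254 = 22.4%, the two-dose vaccine 53/486 = 10.9% → Vaccine B
Under-40: Vaccine B 37/54 = 68.5%, the two-dose vaccine 5/9 = 55.6% → Vaccine B
Vaccine B has the higher rate in both groups.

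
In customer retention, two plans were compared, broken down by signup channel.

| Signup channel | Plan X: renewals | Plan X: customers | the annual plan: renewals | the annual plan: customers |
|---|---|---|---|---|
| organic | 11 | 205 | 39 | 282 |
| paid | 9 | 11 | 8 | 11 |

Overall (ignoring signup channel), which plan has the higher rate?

Organic: Plan X 11/205 = 5.4%, the annual plan 39/282 = 13.8% → the annual plan
Paid: Plan X 9/11 = 81.8%, the annual plan 8/11 = 72.7% → Plan X
Overall: Plan X 20/216 = 9.3%, the annual plan 47/293 = 16.0% → the annual plan
(Neither sweeps every signup group, but the annual plan has the higher pooled rate.)

the annual plan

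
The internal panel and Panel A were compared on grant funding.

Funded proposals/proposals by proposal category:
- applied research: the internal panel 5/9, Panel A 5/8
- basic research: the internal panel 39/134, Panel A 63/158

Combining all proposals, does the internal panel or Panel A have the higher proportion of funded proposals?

Applied research: the internal panel 5/9 = 55.6%, Panel A 5/8 = 62.5% → Panel A
Basic research: the internal panel 39/134 = 29.1%, Panel A 63/158 = 39.9% → Panel A
Overall: the internal panel 44/143 = 30.8%, Panel A 68/166 = 41.0% → Panel A

Panel A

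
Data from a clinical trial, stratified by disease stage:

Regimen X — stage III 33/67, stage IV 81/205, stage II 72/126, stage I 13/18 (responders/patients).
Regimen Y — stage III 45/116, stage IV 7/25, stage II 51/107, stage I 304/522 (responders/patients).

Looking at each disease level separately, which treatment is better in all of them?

Stage III: Regimen X 33/67 = 49.3%, Regimen Y 45/116 = 38.8% → Regimen X
Stage IV: Regimen X 81/205 = 39.5%, Regimen Y 7/25 = 28.0% → Regimen X
Stage II: Regimen X 72/126 = 57.1%, Regimen Y 51/107 = 47.7% → Regimen X
Stage I: Regimen X 13/18 = 72.2%, Regimen Y 304/522 = 58.2% → Regimen X
Regimen X has the higher rate in all 4 groups.

Regimen X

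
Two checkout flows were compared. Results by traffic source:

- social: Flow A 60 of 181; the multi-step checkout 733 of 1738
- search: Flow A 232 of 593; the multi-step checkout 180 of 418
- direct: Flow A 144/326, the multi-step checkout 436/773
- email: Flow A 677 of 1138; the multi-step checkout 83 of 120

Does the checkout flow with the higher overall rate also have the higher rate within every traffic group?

Social: Flow A 60/181 = 33.1%, the multi-step checkout 733/1738 = 42.2% → the multi-step checkout
Search: Flow A 232/593 = 39.1%, the multi-step checkout 180/418 = 43.1% → the multi-step checkout
Direct: Flow A 144/326 = 44.2%, the multi-step checkout 436/773 = 56.4% → the multi-step checkout
Email: Flow A 677/1138 = 59.5%, the multi-step checkout 83/120 = 69.2% → the multi-step checkout
Overall: Flow A 1113/2238 = 49.7%, the multi-step checkout 1432/3049 = 47.0% → Flow A
The multi-step checkout wins each traffic group but Flow A wins overall — the comparison reverses. The multi-step checkout's sessions skew toward social, which has a lower base rate.

No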